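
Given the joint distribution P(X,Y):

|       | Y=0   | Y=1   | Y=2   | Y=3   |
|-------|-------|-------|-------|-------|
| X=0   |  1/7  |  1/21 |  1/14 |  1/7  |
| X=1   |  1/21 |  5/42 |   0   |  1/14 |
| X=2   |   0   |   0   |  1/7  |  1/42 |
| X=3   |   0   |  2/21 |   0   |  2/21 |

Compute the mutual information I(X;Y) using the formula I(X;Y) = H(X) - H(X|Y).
0.5686 bits

I(X;Y) = H(X) - H(X|Y)

Marginal of X (row sums):
  P(X=0) = 1/7 + 1/21 + 1/14 + 1/7 = 17/42
  P(X=1) = 1/21 + 5/42 + 0 + 1/14 = 5/21
  P(X=2) = 0 + 0 + 1/7 + 1/42 = 1/6
  P(X=3) = 0 + 2/21 + 0 + 2/21 = 4/21
H(X) = -[(17/42)·log₂(17/42) + (5/21)·log₂(5/21) + (1/6)·log₂(1/6) + (4/21)·log₂(4/21)]
  = 0.528155 + 0.492950 + 0.430827 + 0.455680 = 1.90761 bits

Marginal of Y (column sums):
  P(Y=0) = 1/7 + 1/21 + 0 + 0 = 4/21
  P(Y=1) = 1/21 + 5/42 + 0 + 2/21 = 11/42
  P(Y=2) = 1/14 + 0 + 1/7 + 0 = 3/14
  P(Y=3) = 1/7 + 1/14 + 1/42 + 2/21 = 1/3
H(X|Y) = Σ_y P(y)·H(X|Y=y):
  Y=0: P(Y=0) = 4/21, P(X|Y=0) = (3/4, 1/4, 0, 0) → H(X|Y=0) = 0.811278
  Y=1: P(Y=1) = 11/42, P(X|Y=1) = (2/11, 5/11, 0, 4/11) → H(X|Y=1) = 1.494919
  Y=2: P(Y=2) = 3/14, P(X|Y=2) = (1/3, 0, 2/3, 0) → H(X|Y=2) = 0.918296
  Y=3: P(Y=3) = 1/3, P(X|Y=3) = (3/7, 3/14, 1/14, 2/7) → H(X|Y=3) = 1.788450
H(X|Y) = (4/21)·0.811278 + (11/42)·1.494919 + (3/14)·0.918296 + (1/3)·1.788450 = 1.33898 bits

I(X;Y) = H(X) - H(X|Y) = 1.90761 - 1.33898 = 0.5686 bits

Cross-check via I(X;Y) = H(X) + H(Y) - H(X,Y): computing H(Y) from the column sums and H(X,Y) from the 16 cells in the same way gives H(Y) = 1.96646 bits and H(X,Y) = 3.30544 bits, so
I(X;Y) = 1.90761 + 1.96646 - 3.30544 = 0.5686 bits ✓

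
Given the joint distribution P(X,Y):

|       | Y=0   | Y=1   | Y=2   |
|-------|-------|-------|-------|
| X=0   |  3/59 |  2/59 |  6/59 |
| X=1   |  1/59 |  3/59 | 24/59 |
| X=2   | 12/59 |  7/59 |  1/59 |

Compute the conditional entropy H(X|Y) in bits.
1.0317 bits

H(X|Y) = H(X,Y) - H(Y)

H(X,Y) = -Σ_{x,y} P(x,y) log₂ P(x,y). Per-cell terms -P(x,y)·log₂P(x,y):
  X=0: 0.21853, 0.16551, 0.33536
  X=1: 0.09971, 0.21853, 0.52787
  X=2: 0.46732, 0.36486, 0.09971
Sum of the 9 terms: H(X,Y) = 2.4974 bits

Marginal of Y (column sums):
  P(Y=0) = 3/59 + 1/59 + 12/59 = 16/59
  P(Y=1) = 2/59 + 3/59 + 7/59 = 12/59
  P(Y=2) = 6/59 + 24/59 + 1/59 = 31/59
H(Y) = -[(16/59)·log₂(16/59) + (12/59)·log₂(12/59) + (31/59)·log₂(31/59)]
  = 0.51055 + 0.46732 + 0.48783 = 1.4657 bits

H(X|Y) = H(X,Y) - H(Y) = 2.4974 - 1.4657 = 1.0317 bits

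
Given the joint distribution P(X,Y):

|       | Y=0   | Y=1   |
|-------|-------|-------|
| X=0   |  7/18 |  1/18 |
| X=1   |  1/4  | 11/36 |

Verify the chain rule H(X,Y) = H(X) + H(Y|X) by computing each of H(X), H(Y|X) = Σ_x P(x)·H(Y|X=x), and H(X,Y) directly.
H(X) = 0.9911 bits, H(Y|X) = 0.7931 bits, H(X,Y) = 1.7842 bits

Marginal of X (row sums):
  P(X=0) = 7/18 + 1/18 = 4/9
  P(X=1) = 1/4 + 11/36 = 5/9
H(X) = -[(4/9)·log₂(4/9) + (5/9)·log₂(5/9)]
  = 0.51997 + 0.47111 = 0.9911 bits

H(Y|X) = Σ_x P(x)·H(Y|X=x):
  X=0: P(X=0) = 4/9, P(Y|X=0) = (7/8, 1/8) → H(Y|X=0) = 0.54356
  X=1: P(X=1) = 5/9, P(Y|X=1) = (9/20, 11/20) → H(Y|X=1) = 0.99277
H(Y|X) = (4/9)·0.54356 + (5/9)·0.99277 = 0.7931 bits

H(X,Y) = -Σ_{x,y} P(x,y) log₂ P(x,y). Per-cell terms -P(x,y)·log₂P(x,y):
  X=0: 0.52989, 0.23166
  X=1: 0.50000, 0.52265
Sum of the 4 terms: H(X,Y) = 1.7842 bits

Chain rule check:
  H(X) + H(Y|X) = 0.9911 + 0.7931 = 1.7842 bits
  H(X,Y) = 1.7842 bits
✓ Chain rule verified.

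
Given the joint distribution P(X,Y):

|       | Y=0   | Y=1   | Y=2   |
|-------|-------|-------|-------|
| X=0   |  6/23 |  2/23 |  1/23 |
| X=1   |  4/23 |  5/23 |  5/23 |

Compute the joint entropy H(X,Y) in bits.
2.4049 bits

H(X,Y) = -Σ_{x,y} P(x,y) log₂ P(x,y). Per-cell terms -P(x,y)·log₂P(x,y):
  X=0: 0.5057, 0.3064, 0.1967
  X=1: 0.4389, 0.4786, 0.4786
Sum of the 6 terms: H(X,Y) = 2.4049 bits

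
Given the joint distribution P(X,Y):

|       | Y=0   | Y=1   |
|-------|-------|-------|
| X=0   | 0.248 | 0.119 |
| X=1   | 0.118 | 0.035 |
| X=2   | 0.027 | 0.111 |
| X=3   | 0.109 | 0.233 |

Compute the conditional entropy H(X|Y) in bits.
1.7283 bits

H(X|Y) = H(X,Y) - H(Y)

H(X,Y) = -Σ_{x,y} P(x,y) log₂ P(x,y). Per-cell terms -P(x,y)·log₂P(x,y):
  X=0: 0.4989, 0.3654
  X=1: 0.3638, 0.1693
  X=2: 0.1407, 0.3520
  X=3: 0.3485, 0.4897
Sum of the 8 terms: H(X,Y) = 2.7283 bits

Marginal of Y (column sums):
  P(Y=0) = 0.248 + 0.118 + 0.027 + 0.109 = 0.502
  P(Y=1) = 0.119 + 0.035 + 0.111 + 0.233 = 0.498
H(Y) = -[0.502·log₂(0.502) + 0.498·log₂(0.498)]
  = 0.4991 + 0.5009 = 1.0000 bits

H(X|Y) = H(X,Y) - H(Y) = 2.7283 - 1.0000 = 1.7283 bits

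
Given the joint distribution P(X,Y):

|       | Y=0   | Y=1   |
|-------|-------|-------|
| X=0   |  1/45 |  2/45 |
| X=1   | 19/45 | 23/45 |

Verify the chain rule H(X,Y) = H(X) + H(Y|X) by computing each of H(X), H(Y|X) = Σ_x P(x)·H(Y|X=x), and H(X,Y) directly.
H(X) = 0.3534 bits, H(Y|X) = 0.9884 bits, H(X,Y) = 1.3418 bits

Marginal of X (row sums):
  P(X=0) = 1/45 + 2/45 = 1/15
  P(X=1) = 19/45 + 23/45 = 14/15
H(X) = -[(1/15)·log₂(1/15) + (14/15)·log₂(14/15)]
  = 0.26046 + 0.09290 = 0.3534 bits

H(Y|X) = Σ_x P(x)·H(Y|X=x):
  X=0: P(X=0) = 1/15, P(Y|X=0) = (1/3, 2/3) → H(Y|X=0) = 0.91830
  X=1: P(X=1) = 14/15, P(Y|X=1) = (19/42, 23/42) → H(Y|X=1) = 0.99345
H(Y|X) = (1/15)·0.91830 + (14/15)·0.99345 = 0.9884 bits

H(X,Y) = -Σ_{x,y} P(x,y) log₂ P(x,y). Per-cell terms -P(x,y)·log₂P(x,y):
  X=0: 0.12204, 0.19964
  X=1: 0.52521, 0.49490
Sum of the 4 terms: H(X,Y) = 1.3418 bits

Chain rule check:
  H(X) + H(Y|X) = 0.3534 + 0.9884 = 1.3418 bits
  H(X,Y) = 1.3418 bits
✓ Chain rule verified.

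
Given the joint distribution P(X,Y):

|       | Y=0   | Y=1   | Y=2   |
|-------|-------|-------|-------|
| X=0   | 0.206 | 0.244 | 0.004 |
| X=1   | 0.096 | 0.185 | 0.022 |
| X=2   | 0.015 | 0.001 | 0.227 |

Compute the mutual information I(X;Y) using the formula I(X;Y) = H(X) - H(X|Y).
0.6053 bits

I(X;Y) = H(X) - H(X|Y)

Marginal of X (row sums):
  P(X=0) = 0.206 + 0.244 + 0.004 = 0.454
  P(X=1) = 0.096 + 0.185 + 0.022 = 0.303
  P(X=2) = 0.015 + 0.001 + 0.227 = 0.243
H(X) = -[0.454·log₂(0.454) + 0.303·log₂(0.303) + 0.243·log₂(0.243)]
  = 0.517213 + 0.521951 + 0.495956 = 1.53512 bits

Marginal of Y (column sums):
  P(Y=0) = 0.206 + 0.096 + 0.015 = 0.317
  P(Y=1) = 0.244 + 0.185 + 0.001 = 0.430
  P(Y=2) = 0.004 + 0.022 + 0.227 = 0.253
H(X|Y) = Σ_y P(y)·H(X|Y=y):
  Y=0: P(Y=0) = 0.317, P(X|Y=0) = (206/317, 96/317, 15/317) → H(X|Y=0) = 1.134273
  Y=1: P(Y=1) = 0.430, P(X|Y=1) = (122/215, 37/86, 1/430) → H(X|Y=1) = 1.007715
  Y=2: P(Y=2) = 0.253, P(X|Y=2) = (4/253, 2/23, 227/253) → H(X|Y=2) = 0.541357
H(X|Y) = 0.317·1.134273 + 0.430·1.007715 + 0.253·0.541357 = 0.92985 bits

I(X;Y) = H(X) - H(X|Y) = 1.53512 - 0.92985 = 0.6053 bits

Cross-check via I(X;Y) = H(X) + H(Y) - H(X,Y): computing H(Y) from the column sums and H(X,Y) from the 9 cells in the same way gives H(Y) = 1.55062 bits and H(X,Y) = 2.48047 bits, so
I(X;Y) = 1.53512 + 1.55062 - 2.48047 = 0.6053 bits ✓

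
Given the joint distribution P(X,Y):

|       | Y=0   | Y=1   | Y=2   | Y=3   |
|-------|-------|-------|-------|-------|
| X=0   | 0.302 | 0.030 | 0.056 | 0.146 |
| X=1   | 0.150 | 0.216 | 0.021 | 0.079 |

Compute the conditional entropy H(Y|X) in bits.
1.6094 bits

H(Y|X) = H(X,Y) - H(X)

H(X,Y) = -Σ_{x,y} P(x,y) log₂ P(x,y). Per-cell terms -P(x,y)·log₂P(x,y):
  X=0: 0.521669, 0.151767, 0.232872, 0.405290
  X=1: 0.410545, 0.477554, 0.117043, 0.289298
Sum of the 8 terms: H(X,Y) = 2.60604 bits

Marginal of X (row sums):
  P(X=0) = 0.302 + 0.030 + 0.056 + 0.146 = 0.534
  P(X=1) = 0.150 + 0.216 + 0.021 + 0.079 = 0.466
H(X) = -[0.534·log₂(0.534) + 0.466·log₂(0.466)]
  = 0.483317 + 0.513345 = 0.99666 bits

H(Y|X) = H(X,Y) - H(X) = 2.60604 - 0.99666 = 1.6094 bits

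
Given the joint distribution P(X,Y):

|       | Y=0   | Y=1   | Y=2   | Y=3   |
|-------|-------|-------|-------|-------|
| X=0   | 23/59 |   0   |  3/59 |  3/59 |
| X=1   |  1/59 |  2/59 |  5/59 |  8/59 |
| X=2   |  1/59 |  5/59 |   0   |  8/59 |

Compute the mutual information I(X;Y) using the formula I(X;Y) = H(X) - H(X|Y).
0.5967 bits

I(X;Y) = H(X) - H(X|Y)

Marginal of X (row sums):
  P(X=0) = 23/59 + 0 + 3/59 + 3/59 = 29/59
  P(X=1) = 1/59 + 2/59 + 5/59 + 8/59 = 16/59
  P(X=2) = 1/59 + 5/59 + 0 + 8/59 = 14/59
H(X) = -[(29/59)·log₂(29/59) + (16/59)·log₂(16/59) + (14/59)·log₂(14/59)]
  = 0.50365 + 0.51055 + 0.49244 = 1.50664 bits

Marginal of Y (column sums):
  P(Y=0) = 23/59 + 1/59 + 1/59 = 25/59
  P(Y=1) = 0 + 2/59 + 5/59 = 7/59
  P(Y=2) = 3/59 + 5/59 + 0 = 8/59
  P(Y=3) = 3/59 + 8/59 + 8/59 = 19/59
H(X|Y) = Σ_y P(y)·H(X|Y=y):
  Y=0: P(Y=0) = 25/59, P(X|Y=0) = (23/25, 1/25, 1/25) → H(X|Y=0) = 0.48218
  Y=1: P(Y=1) = 7/59, P(X|Y=1) = (0, 2/7, 5/7) → H(X|Y=1) = 0.86312
  Y=2: P(Y=2) = 8/59, P(X|Y=2) = (3/8, 5/8, 0) → H(X|Y=2) = 0.95443
  Y=3: P(Y=3) = 19/59, P(X|Y=3) = (3/19, 8/19, 8/19) → H(X|Y=3) = 1.47135
H(X|Y) = (25/59)·0.48218 + (7/59)·0.86312 + (8/59)·0.95443 + (19/59)·1.47135 = 0.90996 bits

I(X;Y) = H(X) - H(X|Y) = 1.50664 - 0.90996 = 0.5967 bits

Cross-check via I(X;Y) = H(X) + H(Y) - H(X,Y): computing H(Y) from the column sums and H(X,Y) from the 12 cells in the same way gives H(Y) = 1.80708 bits and H(X,Y) = 2.71703 bits, so
I(X;Y) = 1.50664 + 1.80708 - 2.71703 = 0.5967 bits ✓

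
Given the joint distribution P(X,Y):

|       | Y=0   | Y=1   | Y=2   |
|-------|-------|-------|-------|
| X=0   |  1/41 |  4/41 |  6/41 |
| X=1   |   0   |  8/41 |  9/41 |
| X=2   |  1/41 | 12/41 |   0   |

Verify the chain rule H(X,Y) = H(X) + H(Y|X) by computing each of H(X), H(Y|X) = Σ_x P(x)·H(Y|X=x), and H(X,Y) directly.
H(X) = 1.5613 bits, H(Y|X) = 0.8924 bits, H(X,Y) = 2.4537 bits

Marginal of X (row sums):
  P(X=0) = 1/41 + 4/41 + 6/41 = 11/41
  P(X=1) = 0 + 8/41 + 9/41 = 17/41
  P(X=2) = 1/41 + 12/41 + 0 = 13/41
H(X) = -[(11/41)·log₂(11/41) + (17/41)·log₂(17/41) + (13/41)·log₂(13/41)]
  = 0.5093 + 0.5266 + 0.5254 = 1.5613 bits

H(Y|X) = Σ_x P(x)·H(Y|X=x):
  X=0: P(X=0) = 11/41, P(Y|X=0) = (1/11, 4/11, 6/11) → H(Y|X=0) = 1.3222
  X=1: P(X=1) = 17/41, P(Y|X=1) = (0, 8/17, 9/17) → H(Y|X=1) = 0.9975
  X=2: P(X=2) = 13/41, P(Y|X=2) = (1/13, 12/13, 0) → H(Y|X=2) = 0.3912
H(Y|X) = (11/41)·1.3222 + (17/41)·0.9975 + (13/41)·0.3912 = 0.8924 bits

H(X,Y) = -Σ_{x,y} P(x,y) log₂ P(x,y). Per-cell terms -P(x,y)·log₂P(x,y):
  X=0: 0.1307, 0.3276, 0.4057
  X=1: 0.0000, 0.4600, 0.4802
  X=2: 0.1307, 0.5188, 0.0000
  (cells with P = 0 contribute 0)
Sum of the 9 terms: H(X,Y) = 2.4537 bits

Chain rule check:
  H(X) + H(Y|X) = 1.5613 + 0.8924 = 2.4537 bits
  H(X,Y) = 2.4537 bits
✓ Chain rule verified.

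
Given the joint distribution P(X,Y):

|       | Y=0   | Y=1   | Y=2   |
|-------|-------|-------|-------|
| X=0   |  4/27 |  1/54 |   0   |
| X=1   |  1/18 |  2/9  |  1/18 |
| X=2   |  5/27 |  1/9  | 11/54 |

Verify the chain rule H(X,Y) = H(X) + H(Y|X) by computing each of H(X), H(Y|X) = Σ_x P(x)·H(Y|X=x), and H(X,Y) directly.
H(X) = 1.4591 bits, H(Y|X) = 1.2714 bits, H(X,Y) = 2.7306 bits

Marginal of X (row sums):
  P(X=0) = 4/27 + 1/54 + 0 = 1/6
  P(X=1) = 1/18 + 2/9 + 1/18 = 1/3
  P(X=2) = 5/27 + 1/9 + 11/54 = 1/2
H(X) = -[(1/6)·log₂(1/6) + (1/3)·log₂(1/3) + (1/2)·log₂(1/2)]
  = 0.4308 + 0.5283 + 0.5000 = 1.4591 bits

H(Y|X) = Σ_x P(x)·H(Y|X=x):
  X=0: P(X=0) = 1/6, P(Y|X=0) = (8/9, 1/9, 0) → H(Y|X=0) = 0.5033
  X=1: P(X=1) = 1/3, P(Y|X=1) = (1/6, 2/3, 1/6) → H(Y|X=1) = 1.2516
  X=2: P(X=2) = 1/2, P(Y|X=2) = (10/27, 2/9, 11/27) → H(Y|X=2) = 1.5407
H(Y|X) = (1/6)·0.5033 + (1/3)·1.2516 + (1/2)·1.5407 = 1.2714 bits

H(X,Y) = -Σ_{x,y} P(x,y) log₂ P(x,y). Per-cell terms -P(x,y)·log₂P(x,y):
  X=0: 0.4081, 0.1066, 0.0000
  X=1: 0.2317, 0.4822, 0.2317
  X=2: 0.4505, 0.3522, 0.4676
  (cells with P = 0 contribute 0)
Sum of the 9 terms: H(X,Y) = 2.7306 bits

Chain rule check:
  H(X) + H(Y|X) = 1.4591 + 1.2714 = 2.7305 bits
  H(X,Y) = 2.7306 bits
✓ Chain rule verified (Δ = 0.0001 is 4-dp rounding noise: each of the three values was rounded independently).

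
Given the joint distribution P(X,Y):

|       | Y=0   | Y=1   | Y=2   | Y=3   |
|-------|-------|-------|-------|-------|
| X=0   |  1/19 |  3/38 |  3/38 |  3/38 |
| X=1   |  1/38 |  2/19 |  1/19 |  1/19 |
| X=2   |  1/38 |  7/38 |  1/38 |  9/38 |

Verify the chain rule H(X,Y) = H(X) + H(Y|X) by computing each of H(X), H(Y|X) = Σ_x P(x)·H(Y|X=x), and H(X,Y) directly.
H(X) = 1.5205 bits, H(Y|X) = 1.7157 bits, H(X,Y) = 3.2362 bits

Marginal of X (row sums):
  P(X=0) = 1/19 + 3/38 + 3/38 + 3/38 = 11/38
  P(X=1) = 1/38 + 2/19 + 1/19 + 1/19 = 9/38
  P(X=2) = 1/38 + 7/38 + 1/38 + 9/38 = 9/19
H(X) = -[(11/38)·log₂(11/38) + (9/38)·log₂(9/38) + (9/19)·log₂(9/19)]
  = 0.51772 + 0.49216 + 0.51063 = 1.5205 bits

H(Y|X) = Σ_x P(x)·H(Y|X=x):
  X=0: P(X=0) = 11/38, P(Y|X=0) = (2/11, 3/11, 3/11, 3/11) → H(Y|X=0) = 1.98083
  X=1: P(X=1) = 9/38, P(Y|X=1) = (1/9, 4/9, 2/9, 2/9) → H(Y|X=1) = 1.83659
  X=2: P(X=2) = 9/19, P(Y|X=2) = (1/18, 7/18, 1/18, 1/2) → H(Y|X=2) = 1.49321
H(Y|X) = (11/38)·1.98083 + (9/38)·1.83659 + (9/19)·1.49321 = 1.7157 bits

H(X,Y) = -Σ_{x,y} P(x,y) log₂ P(x,y). Per-cell terms -P(x,y)·log₂P(x,y):
  X=0: 0.22358, 0.28918, 0.28918, 0.28918
  X=1: 0.13810, 0.34189, 0.22358, 0.22358
  X=2: 0.13810, 0.44958, 0.13810, 0.49216
Sum of the 12 terms: H(X,Y) = 3.2362 bits

Chain rule check:
  H(X) + H(Y|X) = 1.5205 + 1.7157 = 3.2362 bits
  H(X,Y) = 3.2362 bits
✓ Chain rule verified.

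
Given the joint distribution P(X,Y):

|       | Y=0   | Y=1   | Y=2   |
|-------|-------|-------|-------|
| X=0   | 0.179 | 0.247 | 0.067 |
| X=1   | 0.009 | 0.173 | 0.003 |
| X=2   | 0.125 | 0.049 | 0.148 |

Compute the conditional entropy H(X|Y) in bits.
1.2083 bits

H(X|Y) = H(X,Y) - H(Y)

H(X,Y) = -Σ_{x,y} P(x,y) log₂ P(x,y). Per-cell terms -P(x,y)·log₂P(x,y):
  X=0: 0.4443, 0.4983, 0.2613
  X=1: 0.0612, 0.4379, 0.0251
  X=2: 0.3750, 0.2132, 0.4079
Sum of the 9 terms: H(X,Y) = 2.7242 bits

Marginal of Y (column sums):
  P(Y=0) = 0.179 + 0.009 + 0.125 = 0.313
  P(Y=1) = 0.247 + 0.173 + 0.049 = 0.469
  P(Y=2) = 0.067 + 0.003 + 0.148 = 0.218
H(Y) = -[0.313·log₂(0.313) + 0.469·log₂(0.469) + 0.218·log₂(0.218)]
  = 0.5245 + 0.5123 + 0.4791 = 1.5159 bits

H(X|Y) = H(X,Y) - H(Y) = 2.7242 - 1.5159 = 1.2083 bits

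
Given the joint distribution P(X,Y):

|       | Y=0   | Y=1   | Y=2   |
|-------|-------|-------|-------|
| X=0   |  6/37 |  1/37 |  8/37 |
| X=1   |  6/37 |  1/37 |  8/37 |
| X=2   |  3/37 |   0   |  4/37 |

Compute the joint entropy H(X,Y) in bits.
2.7291 bits

H(X,Y) = -Σ_{x,y} P(x,y) log₂ P(x,y). Per-cell terms -P(x,y)·log₂P(x,y):
  X=0: 0.4256, 0.1408, 0.4777
  X=1: 0.4256, 0.1408, 0.4777
  X=2: 0.2939, 0.0000, 0.3470
  (cells with P = 0 contribute 0)
Sum of the 9 terms: H(X,Y) = 2.7291 bits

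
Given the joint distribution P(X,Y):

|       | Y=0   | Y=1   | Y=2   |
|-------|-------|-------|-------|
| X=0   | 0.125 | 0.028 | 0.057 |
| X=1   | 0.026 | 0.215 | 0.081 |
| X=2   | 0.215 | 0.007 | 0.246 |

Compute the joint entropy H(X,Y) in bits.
2.6870 bits

H(X,Y) = -Σ_{x,y} P(x,y) log₂ P(x,y). Per-cell terms -P(x,y)·log₂P(x,y):
  X=0: 0.3750, 0.1444, 0.2356
  X=1: 0.1369, 0.4768, 0.2937
  X=2: 0.4768, 0.0501, 0.4977
Sum of the 9 terms: H(X,Y) = 2.6870 bits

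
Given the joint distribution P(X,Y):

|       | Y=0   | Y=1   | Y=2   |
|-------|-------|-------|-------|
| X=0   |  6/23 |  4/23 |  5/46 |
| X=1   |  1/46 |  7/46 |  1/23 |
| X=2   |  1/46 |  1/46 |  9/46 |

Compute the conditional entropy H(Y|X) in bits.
1.2730 bits

H(Y|X) = H(X,Y) - H(X)

H(X,Y) = -Σ_{x,y} P(x,y) log₂ P(x,y). Per-cell terms -P(x,y)·log₂P(x,y):
  X=0: 0.505722, 0.438880, 0.348004
  X=1: 0.120077, 0.413336, 0.196677
  X=2: 0.120077, 0.120077, 0.460494
Sum of the 9 terms: H(X,Y) = 2.72334 bits

Marginal of X (row sums):
  P(X=0) = 6/23 + 4/23 + 5/46 = 25/46
  P(X=1) = 1/46 + 7/46 + 1/23 = 5/23
  P(X=2) = 1/46 + 1/46 + 9/46 = 11/46
H(X) = -[(25/46)·log₂(25/46) + (5/23)·log₂(5/23) + (11/46)·log₂(11/46)]
  = 0.478101 + 0.478616 + 0.493596 = 1.45031 bits

H(Y|X) = H(X,Y) - H(X) = 2.72334 - 1.45031 = 1.2730 bits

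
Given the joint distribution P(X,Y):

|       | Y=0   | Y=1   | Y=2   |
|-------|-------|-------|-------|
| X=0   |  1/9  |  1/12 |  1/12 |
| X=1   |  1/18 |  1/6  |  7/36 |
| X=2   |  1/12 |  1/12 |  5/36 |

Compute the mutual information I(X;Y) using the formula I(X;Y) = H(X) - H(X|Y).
0.0522 bits

I(X;Y) = H(X) - H(X|Y)

Marginal of X (row sums):
  P(X=0) = 1/9 + 1/12 + 1/12 = 5/18
  P(X=1) = 1/18 + 1/6 + 7/36 = 5/12
  P(X=2) = 1/12 + 1/12 + 5/36 = 11/36
H(X) = -[(5/18)·log₂(5/18) + (5/12)·log₂(5/12) + (11/36)·log₂(11/36)]
  = 0.51333 + 0.52626 + 0.52265 = 1.5622 bits

Marginal of Y (column sums):
  P(Y=0) = 1/9 + 1/18 + 1/12 = 1/4
  P(Y=1) = 1/12 + 1/6 + 1/12 = 1/3
  P(Y=2) = 1/12 + 7/36 + 5/36 = 5/12
H(X|Y) = Σ_y P(y)·H(X|Y=y):
  Y=0: P(Y=0) = 1/4, P(X|Y=0) = (4/9, 2/9, 1/3) → H(X|Y=0) = 1.53049
  Y=1: P(Y=1) = 1/3, P(X|Y=1) = (1/4, 1/2, 1/4) → H(X|Y=1) = 1.50000
  Y=2: P(Y=2) = 5/12, P(X|Y=2) = (1/5, 7/15, 1/3) → H(X|Y=2) = 1.50582
H(X|Y) = (1/4)·1.53049 + (1/3)·1.50000 + (5/12)·1.50582 = 1.5100 bits

I(X;Y) = H(X) - H(X|Y) = 1.5622 - 1.5100 = 0.0522 bits

Cross-check via I(X;Y) = H(X) + H(Y) - H(X,Y): computing H(Y) from the column sums and H(X,Y) from the 9 cells in the same way gives H(Y) = 1.5546 bits and H(X,Y) = 3.0646 bits, so
I(X;Y) = 1.5622 + 1.5546 - 3.0646 = 0.0522 bits ✓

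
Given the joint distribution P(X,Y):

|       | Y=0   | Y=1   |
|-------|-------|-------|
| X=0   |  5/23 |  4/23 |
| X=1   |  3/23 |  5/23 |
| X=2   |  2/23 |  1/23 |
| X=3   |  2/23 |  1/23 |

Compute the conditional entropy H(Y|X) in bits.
0.9593 bits

H(Y|X) = H(X,Y) - H(X)

H(X,Y) = -Σ_{x,y} P(x,y) log₂ P(x,y). Per-cell terms -P(x,y)·log₂P(x,y):
  X=0: 0.4786161, 0.4388803
  X=1: 0.3832956, 0.4786161
  X=2: 0.3063967, 0.1966766
  X=3: 0.3063967, 0.1966766
Sum of the 8 terms: H(X,Y) = 2.785555 bits

Marginal of X (row sums):
  P(X=0) = 5/23 + 4/23 = 9/23
  P(X=1) = 3/23 + 5/23 = 8/23
  P(X=2) = 2/23 + 1/23 = 3/23
  P(X=3) = 2/23 + 1/23 = 3/23
H(X) = -[(9/23)·log₂(9/23) + (8/23)·log₂(8/23) + (3/23)·log₂(3/23) + (3/23)·log₂(3/23)]
  = 0.5296840 + 0.5299346 + 0.3832956 + 0.3832956 = 1.826210 bits

H(Y|X) = H(X,Y) - H(X) = 2.785555 - 1.826210 = 0.9593 bits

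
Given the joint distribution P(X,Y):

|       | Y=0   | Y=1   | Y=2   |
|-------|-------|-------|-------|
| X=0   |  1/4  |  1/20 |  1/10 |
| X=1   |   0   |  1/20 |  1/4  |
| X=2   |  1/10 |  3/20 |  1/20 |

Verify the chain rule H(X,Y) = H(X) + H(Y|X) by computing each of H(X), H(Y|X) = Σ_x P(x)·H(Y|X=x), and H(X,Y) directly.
H(X) = 1.5710 bits, H(Y|X) = 1.1523 bits, H(X,Y) = 2.7232 bits

Marginal of X (row sums):
  P(X=0) = 1/4 + 1/20 + 1/10 = 2/5
  P(X=1) = 0 + 1/20 + 1/4 = 3/10
  P(X=2) = 1/10 + 3/20 + 1/20 = 3/10
H(X) = -[(2/5)·log₂(2/5) + (3/10)·log₂(3/10) + (3/10)·log₂(3/10)]
  = 0.528771 + 0.521090 + 0.521090 = 1.5710 bits

H(Y|X) = Σ_x P(x)·H(Y|X=x):
  X=0: P(X=0) = 2/5, P(Y|X=0) = (5/8, 1/8, 1/4) → H(Y|X=0) = 1.298795
  X=1: P(X=1) = 3/10, P(Y|X=1) = (0, 1/6, 5/6) → H(Y|X=1) = 0.650022
  X=2: P(X=2) = 3/10, P(Y|X=2) = (1/3, 1/2, 1/6) → H(Y|X=2) = 1.459148
H(Y|X) = (2/5)·1.298795 + (3/10)·0.650022 + (3/10)·1.459148 = 1.1523 bits

H(X,Y) = -Σ_{x,y} P(x,y) log₂ P(x,y). Per-cell terms -P(x,y)·log₂P(x,y):
  X=0: 0.500000, 0.216096, 0.332193
  X=1: 0.000000, 0.216096, 0.500000
  X=2: 0.332193, 0.410545, 0.216096
  (cells with P = 0 contribute 0)
Sum of the 9 terms: H(X,Y) = 2.7232 bits

Chain rule check:
  H(X) + H(Y|X) = 1.5710 + 1.1523 = 2.7233 bits
  H(X,Y) = 2.7232 bits
✓ Chain rule verified (Δ = 0.0001 is 4-dp rounding noise: each of the three values was rounded independently).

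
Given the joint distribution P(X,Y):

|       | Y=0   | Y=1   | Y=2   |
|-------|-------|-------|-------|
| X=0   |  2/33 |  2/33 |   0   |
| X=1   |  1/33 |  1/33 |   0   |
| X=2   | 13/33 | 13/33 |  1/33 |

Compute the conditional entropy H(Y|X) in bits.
1.1567 bits

H(Y|X) = H(X,Y) - H(X)

H(X,Y) = -Σ_{x,y} P(x,y) log₂ P(x,y). Per-cell terms -P(x,y)·log₂P(x,y):
  X=0: 0.2451, 0.2451, 0.0000
  X=1: 0.1529, 0.1529, 0.0000
  X=2: 0.5294, 0.5294, 0.1529
  (cells with P = 0 contribute 0)
Sum of the 9 terms: H(X,Y) = 2.0077 bits

Marginal of X (row sums):
  P(X=0) = 2/33 + 2/33 + 0 = 4/33
  P(X=1) = 1/33 + 1/33 + 0 = 2/33
  P(X=2) = 13/33 + 13/33 + 1/33 = 9/11
H(X) = -[(4/33)·log₂(4/33) + (2/33)·log₂(2/33) + (9/11)·log₂(9/11)]
  = 0.3690 + 0.2451 + 0.2369 = 0.8510 bits

H(Y|X) = H(X,Y) - H(X) = 2.0077 - 0.8510 = 1.1567 bits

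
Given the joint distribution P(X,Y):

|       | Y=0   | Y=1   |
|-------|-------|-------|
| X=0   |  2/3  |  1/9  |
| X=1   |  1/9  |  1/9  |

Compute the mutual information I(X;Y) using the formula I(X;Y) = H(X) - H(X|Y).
0.0818 bits

I(X;Y) = H(X) - H(X|Y)

Marginal of X (row sums):
  P(X=0) = 2/3 + 1/9 = 7/9
  P(X=1) = 1/9 + 1/9 = 2/9
H(X) = -[(7/9)·log₂(7/9) + (2/9)·log₂(2/9)]
  = 0.2820 + 0.4822 = 0.7642 bits

Marginal of Y (column sums):
  P(Y=0) = 2/3 + 1/9 = 7/9
  P(Y=1) = 1/9 + 1/9 = 2/9
H(X|Y) = Σ_y P(y)·H(X|Y=y):
  Y=0: P(Y=0) = 7/9, P(X|Y=0) = (6/7, 1/7) → H(X|Y=0) = 0.5917
  Y=1: P(Y=1) = 2/9, P(X|Y=1) = (1/2, 1/2) → H(X|Y=1) = 1.0000
H(X|Y) = (7/9)·0.5917 + (2/9)·1.0000 = 0.6824 bits

I(X;Y) = H(X) - H(X|Y) = 0.7642 - 0.6824 = 0.0818 bits

Cross-check via I(X;Y) = H(X) + H(Y) - H(X,Y): computing H(Y) from the column sums and H(X,Y) from the 4 cells in the same way gives H(Y) = 0.7642 bits and H(X,Y) = 1.4466 bits, so
I(X;Y) = 0.7642 + 0.7642 - 1.4466 = 0.0818 bits ✓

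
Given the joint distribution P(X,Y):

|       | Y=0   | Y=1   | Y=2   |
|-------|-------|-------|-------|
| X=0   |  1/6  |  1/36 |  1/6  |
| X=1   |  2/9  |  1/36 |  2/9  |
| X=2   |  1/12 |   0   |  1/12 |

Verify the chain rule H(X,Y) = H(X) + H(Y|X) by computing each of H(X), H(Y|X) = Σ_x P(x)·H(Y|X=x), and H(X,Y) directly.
H(X) = 1.4726 bits, H(Y|X) = 1.2381 bits, H(X,Y) = 2.7108 bits

Marginal of X (row sums):
  P(X=0) = 1/6 + 1/36 + 1/6 = 13/36
  P(X=1) = 2/9 + 1/36 + 2/9 = 17/36
  P(X=2) = 1/12 + 0 + 1/12 = 1/6
H(X) = -[(13/36)·log₂(13/36) + (17/36)·log₂(17/36) + (1/6)·log₂(1/6)]
  = 0.53065 + 0.51116 + 0.43083 = 1.4726 bits

H(Y|X) = Σ_x P(x)·H(Y|X=x):
  X=0: P(X=0) = 13/36, P(Y|X=0) = (6/13, 1/13, 6/13) → H(Y|X=0) = 1.31432
  X=1: P(X=1) = 17/36, P(Y|X=1) = (8/17, 1/17, 8/17) → H(Y|X=1) = 1.26393
  X=2: P(X=2) = 1/6, P(Y|X=2) = (1/2, 0, 1/2) → H(Y|X=2) = 1.00000
H(Y|X) = (13/36)·1.31432 + (17/36)·1.26393 + (1/6)·1.00000 = 1.2381 bits

H(X,Y) = -Σ_{x,y} P(x,y) log₂ P(x,y). Per-cell terms -P(x,y)·log₂P(x,y):
  X=0: 0.43083, 0.14361, 0.43083
  X=1: 0.48221, 0.14361, 0.48221
  X=2: 0.29875, 0.00000, 0.29875
  (cells with P = 0 contribute 0)
Sum of the 9 terms: H(X,Y) = 2.7108 bits

Chain rule check:
  H(X) + H(Y|X) = 1.4726 + 1.2381 = 2.7107 bits
  H(X,Y) = 2.7108 bits
✓ Chain rule verified (Δ = 0.0001 is 4-dp rounding noise: each of the three values was rounded independently).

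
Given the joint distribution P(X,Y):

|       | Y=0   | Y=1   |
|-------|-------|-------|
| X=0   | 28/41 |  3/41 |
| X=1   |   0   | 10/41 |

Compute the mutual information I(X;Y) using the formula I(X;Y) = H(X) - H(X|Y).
0.5544 bits

I(X;Y) = H(X) - H(X|Y)

Marginal of X (row sums):
  P(X=0) = 28/41 + 3/41 = 31/41
  P(X=1) = 0 + 10/41 = 10/41
H(X) = -[(31/41)·log₂(31/41) + (10/41)·log₂(10/41)]
  = 0.3050 + 0.4965 = 0.8015 bits

Marginal of Y (column sums):
  P(Y=0) = 28/41 + 0 = 28/41
  P(Y=1) = 3/41 + 10/41 = 13/41
H(X|Y) = Σ_y P(y)·H(X|Y=y):
  Y=0: P(Y=0) = 28/41, P(X|Y=0) = (1, 0) → H(X|Y=0) = 0.0000
  Y=1: P(Y=1) = 13/41, P(X|Y=1) = (3/13, 10/13) → H(X|Y=1) = 0.7793
H(X|Y) = (28/41)·0.0000 + (13/41)·0.7793 = 0.2471 bits

I(X;Y) = H(X) - H(X|Y) = 0.8015 - 0.2471 = 0.5544 bits

Cross-check via I(X;Y) = H(X) + H(Y) - H(X,Y): computing H(Y) from the column sums and H(X,Y) from the 4 cells in the same way gives H(Y) = 0.9012 bits and H(X,Y) = 1.1483 bits, so
I(X;Y) = 0.8015 + 0.9012 - 1.1483 = 0.5544 bits ✓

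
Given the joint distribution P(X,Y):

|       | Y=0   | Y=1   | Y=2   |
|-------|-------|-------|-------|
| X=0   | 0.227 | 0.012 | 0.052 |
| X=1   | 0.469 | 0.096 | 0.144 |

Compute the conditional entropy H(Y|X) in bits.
1.1534 bits

H(Y|X) = H(X,Y) - H(X)

H(X,Y) = -Σ_{x,y} P(x,y) log₂ P(x,y). Per-cell terms -P(x,y)·log₂P(x,y):
  X=0: 0.48560653, 0.07656986, 0.22179792
  X=1: 0.51230754, 0.32455889, 0.40260374
Sum of the 6 terms: H(X,Y) = 2.0234445 bits

Marginal of X (row sums):
  P(X=0) = 0.227 + 0.012 + 0.052 = 0.291
  P(X=1) = 0.469 + 0.096 + 0.144 = 0.709
H(X) = -[0.291·log₂(0.291) + 0.709·log₂(0.709)]
  = 0.51824450 + 0.35176501 = 0.8700095 bits

H(Y|X) = H(X,Y) - H(X) = 2.0234445 - 0.8700095 = 1.1534 bits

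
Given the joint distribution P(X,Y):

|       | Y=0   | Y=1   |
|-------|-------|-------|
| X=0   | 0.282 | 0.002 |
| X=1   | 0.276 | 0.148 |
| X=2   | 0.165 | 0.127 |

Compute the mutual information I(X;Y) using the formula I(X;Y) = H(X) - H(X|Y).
0.1500 bits

I(X;Y) = H(X) - H(X|Y)

Marginal of X (row sums):
  P(X=0) = 0.282 + 0.002 = 0.284
  P(X=1) = 0.276 + 0.148 = 0.424
  P(X=2) = 0.165 + 0.127 = 0.292
H(X) = -[0.284·log₂(0.284) + 0.424·log₂(0.424) + 0.292·log₂(0.292)]
  = 0.515755 + 0.524854 + 0.518580 = 1.559189 bits

Marginal of Y (column sums):
  P(Y=0) = 0.282 + 0.276 + 0.165 = 0.723
  P(Y=1) = 0.002 + 0.148 + 0.127 = 0.277
H(X|Y) = Σ_y P(y)·H(X|Y=y):
  Y=0: P(Y=0) = 0.723, P(X|Y=0) = (94/241, 92/241, 55/241) → H(X|Y=0) = 1.546608
  Y=1: P(Y=1) = 0.277, P(X|Y=1) = (2/277, 148/277, 127/277) → H(X|Y=1) = 1.050341
H(X|Y) = 0.723·1.546608 + 0.277·1.050341 = 1.409142 bits

I(X;Y) = H(X) - H(X|Y) = 1.559189 - 1.409142 = 0.1500 bits

Cross-check via I(X;Y) = H(X) + H(Y) - H(X,Y): computing H(Y) from the column sums and H(X,Y) from the 6 cells in the same way gives H(Y) = 0.851331 bits and H(X,Y) = 2.260473 bits, so
I(X;Y) = 1.559189 + 0.851331 - 2.260473 = 0.1500 bits ✓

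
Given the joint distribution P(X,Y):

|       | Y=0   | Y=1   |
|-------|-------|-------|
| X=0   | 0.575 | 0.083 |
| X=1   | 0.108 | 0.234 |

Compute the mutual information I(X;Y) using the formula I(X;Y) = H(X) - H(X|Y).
0.2336 bits

I(X;Y) = H(X) - H(X|Y)

Marginal of X (row sums):
  P(X=0) = 0.575 + 0.083 = 0.658
  P(X=1) = 0.108 + 0.234 = 0.342
H(X) = -[0.658·log₂(0.658) + 0.342·log₂(0.342)]
  = 0.3973 + 0.5294 = 0.9267 bits

Marginal of Y (column sums):
  P(Y=0) = 0.575 + 0.108 = 0.683
  P(Y=1) = 0.083 + 0.234 = 0.317
H(X|Y) = Σ_y P(y)·H(X|Y=y):
  Y=0: P(Y=0) = 0.683, P(X|Y=0) = (575/683, 108/683) → H(X|Y=0) = 0.6298
  Y=1: P(Y=1) = 0.317, P(X|Y=1) = (83/317, 234/317) → H(X|Y=1) = 0.8295
H(X|Y) = 0.683·0.6298 + 0.317·0.8295 = 0.6931 bits

I(X;Y) = H(X) - H(X|Y) = 0.9267 - 0.6931 = 0.2336 bits

Cross-check via I(X;Y) = H(X) + H(Y) - H(X,Y): computing H(Y) from the column sums and H(X,Y) from the 4 cells in the same way gives H(Y) = 0.9011 bits and H(X,Y) = 1.5942 bits, so
I(X;Y) = 0.9267 + 0.9011 - 1.5942 = 0.2336 bits ✓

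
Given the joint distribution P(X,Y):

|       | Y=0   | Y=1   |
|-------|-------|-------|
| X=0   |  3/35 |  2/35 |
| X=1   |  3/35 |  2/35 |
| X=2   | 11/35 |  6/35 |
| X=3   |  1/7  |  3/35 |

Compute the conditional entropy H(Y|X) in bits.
0.9505 bits

H(Y|X) = H(X,Y) - H(X)

H(X,Y) = -Σ_{x,y} P(x,y) log₂ P(x,y). Per-cell terms -P(x,y)·log₂P(x,y):
  X=0: 0.30380, 0.23596
  X=1: 0.30380, 0.23596
  X=2: 0.52481, 0.43617
  X=3: 0.40105, 0.30380
Sum of the 8 terms: H(X,Y) = 2.74535 bits

Marginal of X (row sums):
  P(X=0) = 3/35 + 2/35 = 1/7
  P(X=1) = 3/35 + 2/35 = 1/7
  P(X=2) = 11/35 + 6/35 = 17/35
  P(X=3) = 1/7 + 3/35 = 8/35
H(X) = -[(1/7)·log₂(1/7) + (1/7)·log₂(1/7) + (17/35)·log₂(17/35) + (8/35)·log₂(8/35)]
  = 0.40105 + 0.40105 + 0.50603 + 0.48669 = 1.79482 bits

H(Y|X) = H(X,Y) - H(X) = 2.74535 - 1.79482 = 0.9505 bits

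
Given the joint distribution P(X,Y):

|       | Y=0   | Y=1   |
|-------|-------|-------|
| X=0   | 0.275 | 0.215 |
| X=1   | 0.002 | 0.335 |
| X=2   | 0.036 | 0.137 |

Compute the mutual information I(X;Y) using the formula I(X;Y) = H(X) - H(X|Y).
0.2666 bits

I(X;Y) = H(X) - H(X|Y)

Marginal of X (row sums):
  P(X=0) = 0.275 + 0.215 = 0.490
  P(X=1) = 0.002 + 0.335 = 0.337
  P(X=2) = 0.036 + 0.137 = 0.173
H(X) = -[0.490·log₂(0.490) + 0.337·log₂(0.337) + 0.173·log₂(0.173)]
  = 0.5043 + 0.5288 + 0.4379 = 1.4710 bits

Marginal of Y (column sums):
  P(Y=0) = 0.275 + 0.002 + 0.036 = 0.313
  P(Y=1) = 0.215 + 0.335 + 0.137 = 0.687
H(X|Y) = Σ_y P(y)·H(X|Y=y):
  Y=0: P(Y=0) = 0.313, P(X|Y=0) = (275/313, 2/313, 36/313) → H(X|Y=0) = 0.5695
  Y=1: P(Y=1) = 0.687, P(X|Y=1) = (215/687, 335/687, 137/687) → H(X|Y=1) = 1.4936
H(X|Y) = 0.313·0.5695 + 0.687·1.4936 = 1.2044 bits

I(X;Y) = H(X) - H(X|Y) = 1.4710 - 1.2044 = 0.2666 bits

Cross-check via I(X;Y) = H(X) + H(Y) - H(X,Y): computing H(Y) from the column sums and H(X,Y) from the 6 cells in the same way gives H(Y) = 0.8966 bits and H(X,Y) = 2.1010 bits, so
I(X;Y) = 1.4710 + 0.8966 - 2.1010 = 0.2666 bits ✓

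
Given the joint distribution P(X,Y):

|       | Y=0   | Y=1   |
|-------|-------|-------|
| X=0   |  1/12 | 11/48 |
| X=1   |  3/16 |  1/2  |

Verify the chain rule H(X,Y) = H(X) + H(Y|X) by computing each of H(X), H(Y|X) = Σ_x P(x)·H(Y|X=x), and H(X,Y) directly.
H(X) = 0.8960 bits, H(Y|X) = 0.8426 bits, H(X,Y) = 1.7387 bits

Marginal of X (row sums):
  P(X=0) = 1/12 + 11/48 = 5/16
  P(X=1) = 3/16 + 1/2 = 11/16
H(X) = -[(5/16)·log₂(5/16) + (11/16)·log₂(11/16)]
  = 0.52440 + 0.37164 = 0.8960 bits

H(Y|X) = Σ_x P(x)·H(Y|X=x):
  X=0: P(X=0) = 5/16, P(Y|X=0) = (4/15, 11/15) → H(Y|X=0) = 0.83664
  X=1: P(X=1) = 11/16, P(Y|X=1) = (3/11, 8/11) → H(Y|X=1) = 0.84535
H(Y|X) = (5/16)·0.83664 + (11/16)·0.84535 = 0.8426 bits

H(X,Y) = -Σ_{x,y} P(x,y) log₂ P(x,y). Per-cell terms -P(x,y)·log₂P(x,y):
  X=0: 0.29875, 0.48710
  X=1: 0.45282, 0.50000
Sum of the 4 terms: H(X,Y) = 1.7387 bits

Chain rule check:
  H(X) + H(Y|X) = 0.8960 + 0.8426 = 1.7386 bits
  H(X,Y) = 1.7387 bits
✓ Chain rule verified (Δ = 0.0001 is 4-dp rounding noise: each of the three values was rounded independently).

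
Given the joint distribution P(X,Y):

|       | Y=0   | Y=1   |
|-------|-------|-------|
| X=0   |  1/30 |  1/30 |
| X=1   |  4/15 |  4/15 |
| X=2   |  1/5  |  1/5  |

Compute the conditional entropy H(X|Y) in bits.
1.2729 bits

H(X|Y) = H(X,Y) - H(Y)

H(X,Y) = -Σ_{x,y} P(x,y) log₂ P(x,y). Per-cell terms -P(x,y)·log₂P(x,y):
  X=0: 0.16356, 0.16356
  X=1: 0.50850, 0.50850
  X=2: 0.46439, 0.46439
Sum of the 6 terms: H(X,Y) = 2.2729 bits

Marginal of Y (column sums):
  P(Y=0) = 1/30 + 4/15 + 1/5 = 1/2
  P(Y=1) = 1/30 + 4/15 + 1/5 = 1/2
H(Y) = -[(1/2)·log₂(1/2) + (1/2)·log₂(1/2)]
  = 0.50000 + 0.50000 = 1.0000 bits

H(X|Y) = H(X,Y) - H(Y) = 2.2729 - 1.0000 = 1.2729 bits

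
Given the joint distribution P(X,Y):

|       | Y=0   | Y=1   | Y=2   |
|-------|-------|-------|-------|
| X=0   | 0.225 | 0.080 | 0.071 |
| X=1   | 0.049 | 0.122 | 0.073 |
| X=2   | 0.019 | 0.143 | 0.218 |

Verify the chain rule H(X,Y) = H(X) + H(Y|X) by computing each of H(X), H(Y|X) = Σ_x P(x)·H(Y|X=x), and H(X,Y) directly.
H(X) = 1.5576 bits, H(Y|X) = 1.3371 bits, H(X,Y) = 2.8947 bits

Marginal of X (row sums):
  P(X=0) = 0.225 + 0.080 + 0.071 = 0.376
  P(X=1) = 0.049 + 0.122 + 0.073 = 0.244
  P(X=2) = 0.019 + 0.143 + 0.218 = 0.380
H(X) = -[0.376·log₂(0.376) + 0.244·log₂(0.244) + 0.380·log₂(0.380)]
  = 0.530609 + 0.496551 + 0.530453 = 1.5576 bits

H(Y|X) = Σ_x P(x)·H(Y|X=x):
  X=0: P(X=0) = 0.376, P(Y|X=0) = (225/376, 10/47, 71/376) → H(Y|X=0) = 1.372442
  X=1: P(X=1) = 0.244, P(Y|X=1) = (49/244, 1/2, 73/244) → H(Y|X=1) = 1.485951
  X=2: P(X=2) = 0.380, P(Y|X=2) = (1/20, 143/380, 109/190) → H(Y|X=2) = 1.206602
H(Y|X) = 0.376·1.372442 + 0.244·1.485951 + 0.380·1.206602 = 1.3371 bits

H(X,Y) = -Σ_{x,y} P(x,y) log₂ P(x,y). Per-cell terms -P(x,y)·log₂P(x,y):
  X=0: 0.484201, 0.291508, 0.270939
  X=1: 0.213203, 0.370276, 0.275645
  X=2: 0.108639, 0.401246, 0.479077
Sum of the 9 terms: H(X,Y) = 2.8947 bits

Chain rule check:
  H(X) + H(Y|X) = 1.5576 + 1.3371 = 2.8947 bits
  H(X,Y) = 2.8947 bits
✓ Chain rule verified.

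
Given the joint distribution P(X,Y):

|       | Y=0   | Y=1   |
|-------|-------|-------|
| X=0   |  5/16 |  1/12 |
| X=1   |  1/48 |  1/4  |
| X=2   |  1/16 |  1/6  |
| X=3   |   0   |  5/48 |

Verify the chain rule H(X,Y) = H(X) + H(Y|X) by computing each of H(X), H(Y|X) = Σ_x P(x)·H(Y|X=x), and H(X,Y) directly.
H(X) = 1.8666 bits, H(Y|X) = 0.5936 bits, H(X,Y) = 2.4602 bits

Marginal of X (row sums):
  P(X=0) = 5/16 + 1/12 = 19/48
  P(X=1) = 1/48 + 1/4 = 13/48
  P(X=2) = 1/16 + 1/6 = 11/48
  P(X=3) = 0 + 5/48 = 5/48
H(X) = -[(19/48)·log₂(19/48) + (13/48)·log₂(13/48) + (11/48)·log₂(11/48) + (5/48)·log₂(5/48)]
  = 0.5292 + 0.5104 + 0.4871 + 0.3399 = 1.8666 bits

H(Y|X) = Σ_x P(x)·H(Y|X=x):
  X=0: P(X=0) = 19/48, P(Y|X=0) = (15/19, 4/19) → H(Y|X=0) = 0.7425
  X=1: P(X=1) = 13/48, P(Y|X=1) = (1/13, 12/13) → H(Y|X=1) = 0.3912
  X=2: P(X=2) = 11/48, P(Y|X=2) = (3/11, 8/11) → H(Y|X=2) = 0.8454
  X=3: P(X=3) = 5/48, P(Y|X=3) = (0, 1) → H(Y|X=3) = 0.0000
H(Y|X) = (19/48)·0.7425 + (13/48)·0.3912 + (11/48)·0.8454 + (5/48)·0.0000 = 0.5936 bits

H(X,Y) = -Σ_{x,y} P(x,y) log₂ P(x,y). Per-cell terms -P(x,y)·log₂P(x,y):
  X=0: 0.5244, 0.2987
  X=1: 0.1164, 0.5000
  X=2: 0.2500, 0.4308
  X=3: 0.0000, 0.3399
  (cells with P = 0 contribute 0)
Sum of the 8 terms: H(X,Y) = 2.4602 bits

Chain rule check:
  H(X) + H(Y|X) = 1.8666 + 0.5936 = 2.4602 bits
  H(X,Y) = 2.4602 bits
✓ Chain rule verified.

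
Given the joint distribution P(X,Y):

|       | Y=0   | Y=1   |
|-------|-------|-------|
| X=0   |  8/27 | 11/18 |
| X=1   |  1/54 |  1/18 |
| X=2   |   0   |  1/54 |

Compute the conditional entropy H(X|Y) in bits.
0.5003 bits

H(X|Y) = H(X,Y) - H(Y)

H(X,Y) = -Σ_{x,y} P(x,y) log₂ P(x,y). Per-cell terms -P(x,y)·log₂P(x,y):
  X=0: 0.51997, 0.43419
  X=1: 0.10657, 0.23166
  X=2: 0.00000, 0.10657
  (cells with P = 0 contribute 0)
Sum of the 6 terms: H(X,Y) = 1.39896 bits

Marginal of Y (column sums):
  P(Y=0) = 8/27 + 1/54 + 0 = 17/54
  P(Y=1) = 11/18 + 1/18 + 1/54 = 37/54
H(Y) = -[(17/54)·log₂(17/54) + (37/54)·log₂(37/54)]
  = 0.52493 + 0.37372 = 0.89865 bits

H(X|Y) = H(X,Y) - H(Y) = 1.39896 - 0.89865 = 0.5003 bits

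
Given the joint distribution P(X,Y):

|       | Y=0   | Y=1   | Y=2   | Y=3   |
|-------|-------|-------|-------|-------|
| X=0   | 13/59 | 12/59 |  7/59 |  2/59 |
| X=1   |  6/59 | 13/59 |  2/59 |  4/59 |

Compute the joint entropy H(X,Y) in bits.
2.7235 bits

H(X,Y) = -Σ_{x,y} P(x,y) log₂ P(x,y). Per-cell terms -P(x,y)·log₂P(x,y):
  X=0: 0.480824, 0.467325, 0.364865, 0.165513
  X=1: 0.335357, 0.480824, 0.165513, 0.263230
Sum of the 8 terms: H(X,Y) = 2.7235 bits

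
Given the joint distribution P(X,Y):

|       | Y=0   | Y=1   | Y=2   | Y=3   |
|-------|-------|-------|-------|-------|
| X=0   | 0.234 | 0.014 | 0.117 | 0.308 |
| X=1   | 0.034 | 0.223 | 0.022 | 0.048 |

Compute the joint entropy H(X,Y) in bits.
2.4421 bits

H(X,Y) = -Σ_{x,y} P(x,y) log₂ P(x,y). Per-cell terms -P(x,y)·log₂P(x,y):
  X=0: 0.4903, 0.0862, 0.3622, 0.5233
  X=1: 0.1659, 0.4828, 0.1211, 0.2103
Sum of the 8 terms: H(X,Y) = 2.4421 bits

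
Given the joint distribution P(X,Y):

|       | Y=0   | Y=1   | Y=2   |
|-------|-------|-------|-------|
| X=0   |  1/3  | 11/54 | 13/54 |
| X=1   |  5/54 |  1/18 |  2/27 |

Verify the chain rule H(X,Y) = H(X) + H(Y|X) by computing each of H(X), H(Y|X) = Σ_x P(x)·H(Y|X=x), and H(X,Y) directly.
H(X) = 0.7642 bits, H(Y|X) = 1.5540 bits, H(X,Y) = 2.3182 bits

Marginal of X (row sums):
  P(X=0) = 1/3 + 11/54 + 13/54 = 7/9
  P(X=1) = 5/54 + 1/18 + 2/27 = 2/9
H(X) = -[(7/9)·log₂(7/9) + (2/9)·log₂(2/9)]
  = 0.2820 + 0.4822 = 0.7642 bits

H(Y|X) = Σ_x P(x)·H(Y|X=x):
  X=0: P(X=0) = 7/9, P(Y|X=0) = (3/7, 11/42, 13/42) → H(Y|X=0) = 1.5538
  X=1: P(X=1) = 2/9, P(Y|X=1) = (5/12, 1/4, 1/3) → H(Y|X=1) = 1.5546
H(Y|X) = (7/9)·1.5538 + (2/9)·1.5546 = 1.5540 bits

H(X,Y) = -Σ_{x,y} P(x,y) log₂ P(x,y). Per-cell terms -P(x,y)·log₂P(x,y):
  X=0: 0.5283, 0.4676, 0.4946
  X=1: 0.3179, 0.2317, 0.2781
Sum of the 6 terms: H(X,Y) = 2.3182 bits

Chain rule check:
  H(X) + H(Y|X) = 0.7642 + 1.5540 = 2.3182 bits
  H(X,Y) = 2.3182 bits
✓ Chain rule verified.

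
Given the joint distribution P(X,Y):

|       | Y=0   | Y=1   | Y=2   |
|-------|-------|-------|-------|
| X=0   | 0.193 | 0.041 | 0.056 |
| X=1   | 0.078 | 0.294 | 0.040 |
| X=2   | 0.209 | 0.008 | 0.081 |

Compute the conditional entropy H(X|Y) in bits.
1.2134 bits

H(X|Y) = H(X,Y) - H(Y)

H(X,Y) = -Σ_{x,y} P(x,y) log₂ P(x,y). Per-cell terms -P(x,y)·log₂P(x,y):
  X=0: 0.458052, 0.188938, 0.232872
  X=1: 0.287070, 0.519237, 0.185754
  X=2: 0.472011, 0.055726, 0.293701
Sum of the 9 terms: H(X,Y) = 2.69336 bits

Marginal of Y (column sums):
  P(Y=0) = 0.193 + 0.078 + 0.209 = 0.480
  P(Y=1) = 0.041 + 0.294 + 0.008 = 0.343
  P(Y=2) = 0.056 + 0.040 + 0.081 = 0.177
H(Y) = -[0.480·log₂(0.480) + 0.343·log₂(0.343) + 0.177·log₂(0.177)]
  = 0.508269 + 0.529496 + 0.442178 = 1.47994 bits

H(X|Y) = H(X,Y) - H(Y) = 2.69336 - 1.47994 = 1.2134 bits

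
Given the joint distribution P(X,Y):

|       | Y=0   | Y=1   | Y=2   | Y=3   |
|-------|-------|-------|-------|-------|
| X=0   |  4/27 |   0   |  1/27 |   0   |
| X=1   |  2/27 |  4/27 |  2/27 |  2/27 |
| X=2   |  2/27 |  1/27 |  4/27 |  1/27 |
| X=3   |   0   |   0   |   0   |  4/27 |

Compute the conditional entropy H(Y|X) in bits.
1.3640 bits

H(Y|X) = H(X,Y) - H(X)

H(X,Y) = -Σ_{x,y} P(x,y) log₂ P(x,y). Per-cell terms -P(x,y)·log₂P(x,y):
  X=0: 0.40813, 0.00000, 0.17611, 0.00000
  X=1: 0.27814, 0.40813, 0.27814, 0.27814
  X=2: 0.27814, 0.17611, 0.40813, 0.17611
  X=3: 0.00000, 0.00000, 0.00000, 0.40813
  (cells with P = 0 contribute 0)
Sum of the 16 terms: H(X,Y) = 3.2734 bits

Marginal of X (row sums):
  P(X=0) = 4/27 + 0 + 1/27 + 0 = 5/27
  P(X=1) = 2/27 + 4/27 + 2/27 + 2/27 = 10/27
  P(X=2) = 2/27 + 1/27 + 4/27 + 1/27 = 8/27
  P(X=3) = 0 + 0 + 0 + 4/27 = 4/27
H(X) = -[(5/27)·log₂(5/27) + (10/27)·log₂(10/27) + (8/27)·log₂(8/27) + (4/27)·log₂(4/27)]
  = 0.45055 + 0.53073 + 0.51997 + 0.40813 = 1.9094 bits

H(Y|X) = H(X,Y) - H(X) = 3.2734 - 1.9094 = 1.3640 bits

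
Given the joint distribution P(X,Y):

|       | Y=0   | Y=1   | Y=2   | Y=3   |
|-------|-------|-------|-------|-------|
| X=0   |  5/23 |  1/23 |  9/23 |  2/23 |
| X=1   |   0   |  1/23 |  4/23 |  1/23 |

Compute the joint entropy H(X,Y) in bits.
2.3436 bits

H(X,Y) = -Σ_{x,y} P(x,y) log₂ P(x,y). Per-cell terms -P(x,y)·log₂P(x,y):
  X=0: 0.47862, 0.19668, 0.52968, 0.30640
  X=1: 0.00000, 0.19668, 0.43888, 0.19668
  (cells with P = 0 contribute 0)
Sum of the 8 terms: H(X,Y) = 2.3436 bits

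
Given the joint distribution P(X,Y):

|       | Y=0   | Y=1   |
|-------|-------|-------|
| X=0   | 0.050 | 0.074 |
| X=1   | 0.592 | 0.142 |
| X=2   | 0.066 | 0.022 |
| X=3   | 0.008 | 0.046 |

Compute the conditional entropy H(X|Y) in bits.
1.1209 bits

H(X|Y) = H(X,Y) - H(Y)

H(X,Y) = -Σ_{x,y} P(x,y) log₂ P(x,y). Per-cell terms -P(x,y)·log₂P(x,y):
  X=0: 0.21610, 0.27797
  X=1: 0.44775, 0.39988
  X=2: 0.25881, 0.12114
  X=3: 0.05573, 0.20434
Sum of the 8 terms: H(X,Y) = 1.9817 bits

Marginal of Y (column sums):
  P(Y=0) = 0.050 + 0.592 + 0.066 + 0.008 = 0.716
  P(Y=1) = 0.074 + 0.142 + 0.022 + 0.046 = 0.284
H(Y) = -[0.716·log₂(0.716) + 0.284·log₂(0.284)]
  = 0.34509 + 0.51575 = 0.8608 bits

H(X|Y) = H(X,Y) - H(Y) = 1.9817 - 0.8608 = 1.1209 bits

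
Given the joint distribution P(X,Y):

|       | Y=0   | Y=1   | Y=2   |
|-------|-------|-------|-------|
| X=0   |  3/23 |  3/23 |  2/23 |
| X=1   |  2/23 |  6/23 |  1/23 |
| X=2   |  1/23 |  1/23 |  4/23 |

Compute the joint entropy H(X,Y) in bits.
2.9140 bits

H(X,Y) = -Σ_{x,y} P(x,y) log₂ P(x,y). Per-cell terms -P(x,y)·log₂P(x,y):
  X=0: 0.38330, 0.38330, 0.30640
  X=1: 0.30640, 0.50572, 0.19668
  X=2: 0.19668, 0.19668, 0.43888
Sum of the 9 terms: H(X,Y) = 2.9140 bits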